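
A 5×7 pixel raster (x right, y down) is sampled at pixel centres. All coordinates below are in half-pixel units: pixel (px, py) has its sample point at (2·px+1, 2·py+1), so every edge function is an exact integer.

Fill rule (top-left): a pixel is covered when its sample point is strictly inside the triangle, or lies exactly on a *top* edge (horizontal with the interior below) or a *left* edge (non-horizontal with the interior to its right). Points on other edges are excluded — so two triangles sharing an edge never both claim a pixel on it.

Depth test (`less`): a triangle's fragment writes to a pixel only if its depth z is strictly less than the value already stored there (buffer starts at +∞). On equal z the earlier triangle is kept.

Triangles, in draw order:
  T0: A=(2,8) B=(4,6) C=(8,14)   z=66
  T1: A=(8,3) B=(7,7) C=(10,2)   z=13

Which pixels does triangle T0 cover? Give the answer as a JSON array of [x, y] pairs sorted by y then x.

T0:
  2·area = 24
  edge (2, 8)→(4, 6): d=(2,-2) top-left  bias=+0
  edge (4, 6)→(8, 14): d=(4,8) right/bottom  bias=-1
  edge (8, 14)→(2, 8): d=(-6,-6) top-left  bias=+0
    (4,0)@(9, 1): e=[0,-60,84] → ·  [on edge]
    (3,1)@(7, 3): e=[0,-36,60] → ·  [on edge]
    (2,2)@(5, 5): e=[0,-12,36] → ·  [on edge]
    (0,3)@(1, 7): e=[-4,28,0] → ·  [on edge]
    (1,3)@(3, 7): e=[0,12,12] → █  [on edge]
    (2,3)@(5, 7): e=[4,-4,24] → ·
    (0,4)@(1, 9): e=[0,36,-12] → ·  [on edge]
    (1,4)@(3, 9): e=[4,20,0] → █  [on edge]
    (2,4)@(5, 9): e=[8,4,12] → █
    (3,4)@(7, 9): e=[12,-12,24] → ·
    (1,5)@(3, 11): e=[8,28,-12] → ·
    (2,5)@(5, 11): e=[12,12,0] → █  [on edge]
    (3,6)@(7, 13): e=[20,4,0] → █  [on edge]
  covered (5 px):
    · · · · ·
    · · · · ·
    · · · · ·
    · █ · · ·
    · █ █ · ·
    · · █ · ·
    · · · █ ·
T1:
  2·area = 7  (B↔C swapped to make it positive)
  edge (8, 3)→(10, 2): d=(2,-1) top-left  bias=+0
  edge (10, 2)→(7, 7): d=(-3,5) right/bottom  bias=-1
  edge (7, 7)→(8, 3): d=(1,-4) top-left  bias=+0
    (4,1)@(9, 3): e=[1,2,4] → █
    (4,2)@(9, 5): e=[5,-4,6] → ·
    (3,3)@(7, 7): e=[7,0,0] → ·  [on edge]
  covered (1 px):
    · · · · ·
    · · · · █
    · · · · ·
    · · · · ·
    · · · · ·
    · · · · ·
    · · · · ·

Final: [[1,3],[1,4],[2,4],[2,5],[3,6]]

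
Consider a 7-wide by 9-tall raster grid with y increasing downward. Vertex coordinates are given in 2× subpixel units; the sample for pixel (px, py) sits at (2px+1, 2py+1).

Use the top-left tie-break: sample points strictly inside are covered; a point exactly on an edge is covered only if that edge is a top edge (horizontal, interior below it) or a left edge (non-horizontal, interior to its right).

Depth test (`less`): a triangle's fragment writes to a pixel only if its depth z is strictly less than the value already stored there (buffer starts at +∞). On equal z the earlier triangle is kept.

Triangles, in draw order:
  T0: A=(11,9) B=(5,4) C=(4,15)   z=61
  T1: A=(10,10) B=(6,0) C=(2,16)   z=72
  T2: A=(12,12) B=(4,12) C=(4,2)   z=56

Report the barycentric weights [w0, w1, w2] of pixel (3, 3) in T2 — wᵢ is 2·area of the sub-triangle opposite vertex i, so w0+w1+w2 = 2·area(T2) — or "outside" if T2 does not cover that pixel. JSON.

T0:
  2·area = 71  (B↔C swapped to make it positive)
  edge (11, 9)→(4, 15): d=(-7,6) right/bottom  bias=-1
  edge (4, 15)→(5, 4): d=(1,-11) top-left  bias=+0
  edge (5, 4)→(11, 9): d=(6,5) right/bottom  bias=-1
    (2,2)@(5, 5): e=[64,1,6] → █
    (3,2)@(7, 5): e=[52,23,-4] → ·
    (2,3)@(5, 7): e=[50,3,18] → █
    (3,3)@(7, 7): e=[38,25,8] → █
    (4,3)@(9, 7): e=[26,47,-2] → ·
    (2,4)@(5, 9): e=[36,5,30] → █
    (4,4)@(9, 9): e=[12,49,10] → █
    (5,4)@(11, 9): e=[0,71,0] → ·  [on edge]
    (2,5)@(5, 11): e=[22,7,42] → █
    (4,5)@(9, 11): e=[-2,51,22] → ·
    (2,6)@(5, 13): e=[8,9,54] → █
    (3,6)@(7, 13): e=[-4,31,44] → ·
  covered (9 px):
    · · · · · · ·
    · · · · · · ·
    · · █ · · · ·
    · · █ █ · · ·
    · · █ █ █ · ·
    · · █ █ · · ·
    · · █ · · · ·
    · · · · · · ·
    · · · · · · ·
T1:
  2·area = 104  (B↔C swapped to make it positive)
  edge (10, 10)→(2, 16): d=(-8,6) right/bottom  bias=-1
  edge (2, 16)→(6, 0): d=(4,-16) top-left  bias=+0
  edge (6, 0)→(10, 10): d=(4,10) right/bottom  bias=-1
    (3,1)@(7, 3): e=[74,28,2] → █
    (4,1)@(9, 3): e=[62,60,-18] → ·
    (2,2)@(5, 5): e=[70,4,30] → █
    (4,2)@(9, 5): e=[46,68,-10] → ·
    (2,3)@(5, 7): e=[54,12,38] → █
    (4,3)@(9, 7): e=[30,76,-2] → ·
    (2,4)@(5, 9): e=[38,20,46] → █
    (4,4)@(9, 9): e=[14,84,6] → █
    (5,4)@(11, 9): e=[2,116,-14] → ·
    (2,5)@(5, 11): e=[22,28,54] → █
    (4,5)@(9, 11): e=[-2,92,14] → ·
    (1,6)@(3, 13): e=[18,4,82] → █
  covered (13 px):
    · · · · · · ·
    · · · █ · · ·
    · · █ █ · · ·
    · · █ █ · · ·
    · · █ █ █ · ·
    · · █ █ · · ·
    · █ █ · · · ·
    · █ · · · · ·
    · · · · · · ·
T2:
  2·area = 80
  edge (12, 12)→(4, 12): d=(-8,0) right/bottom  bias=-1
  edge (4, 12)→(4, 2): d=(0,-10) top-left  bias=+0
  edge (4, 2)→(12, 12): d=(8,10) right/bottom  bias=-1
    (2,2)@(5, 5): e=[56,10,14] → █
    (3,2)@(7, 5): e=[56,30,-6] → ·
    (2,3)@(5, 7): e=[40,10,30] → █
    (3,3)@(7, 7): e=[40,30,10] → █
    (4,3)@(9, 7): e=[40,50,-10] → ·
    (2,4)@(5, 9): e=[24,10,46] → █
    (4,4)@(9, 9): e=[24,50,6] → █
    (5,4)@(11, 9): e=[24,70,-14] → ·
    (2,5)@(5, 11): e=[8,10,62] → █
    (5,5)@(11, 11): e=[8,70,2] → █
    (6,5)@(13, 11): e=[8,90,-18] → ·
    (2,6)@(5, 13): e=[-8,10,78] → ·
  covered (10 px):
    · · · · · · ·
    · · · · · · ·
    · · █ · · · ·
    · · █ █ · · ·
    · · █ █ █ · ·
    · · █ █ █ █ ·
    · · · · · · ·
    · · · · · · ·
    · · · · · · ·

Final: [30,10,40]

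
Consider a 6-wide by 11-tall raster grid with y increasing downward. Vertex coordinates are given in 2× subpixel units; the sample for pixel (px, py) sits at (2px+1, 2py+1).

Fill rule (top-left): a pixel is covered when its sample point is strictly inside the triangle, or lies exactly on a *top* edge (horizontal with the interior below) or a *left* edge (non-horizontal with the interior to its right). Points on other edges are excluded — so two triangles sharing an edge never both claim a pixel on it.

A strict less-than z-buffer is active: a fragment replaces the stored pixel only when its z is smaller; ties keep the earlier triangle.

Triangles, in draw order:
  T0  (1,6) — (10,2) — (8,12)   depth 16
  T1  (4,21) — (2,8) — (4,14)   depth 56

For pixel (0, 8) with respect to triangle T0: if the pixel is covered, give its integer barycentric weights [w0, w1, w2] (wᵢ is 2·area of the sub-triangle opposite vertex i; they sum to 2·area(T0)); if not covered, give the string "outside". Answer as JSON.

T0:
  2·area = 82
  edge (1, 6)→(10, 2): d=(9,-4) top-left  bias=+0
  edge (10, 2)→(8, 12): d=(-2,10) right/bottom  bias=-1
  edge (8, 12)→(1, 6): d=(-7,-6) top-left  bias=+0
    (4,1)@(9, 3): e=[5,8,69] → █
    (5,1)@(11, 3): e=[13,-12,81] → ·
    (2,2)@(5, 5): e=[7,44,31] → █
    (3,2)@(7, 5): e=[15,24,43] → █
    (5,2)@(11, 5): e=[31,-16,67] → ·
    (1,3)@(3, 7): e=[17,60,5] → █
    (4,3)@(9, 7): e=[41,0,41] → ·  [on edge]
    (1,4)@(3, 9): e=[35,56,-9] → ·
    (2,4)@(5, 9): e=[43,36,3] → █
    (4,4)@(9, 9): e=[59,-4,27] → ·
    (2,5)@(5, 11): e=[61,32,-11] → ·
    (3,5)@(7, 11): e=[69,12,1] → █
    (3,8)@(7, 17): e=[123,0,-41] → ·  [on edge]
  covered (10 px):
    · · · · · ·
    · · · · █ ·
    · · █ █ █ ·
    · █ █ █ · ·
    · · █ █ · ·
    · · · █ · ·
    · · · · · ·
    · · · · · ·
    · · · · · ·
    · · · · · ·
    · · · · · ·
T1:
  2·area = 14
  edge (4, 21)→(2, 8): d=(-2,-13) top-left  bias=+0
  edge (2, 8)→(4, 14): d=(2,6) right/bottom  bias=-1
  edge (4, 14)→(4, 21): d=(0,7) right/bottom  bias=-1
    (0,2)@(1, 5): e=[-7,0,21] → ·  [on edge]
    (1,5)@(3, 11): e=[7,0,7] → ·  [on edge]
    (1,6)@(3, 13): e=[3,4,7] → █
    (2,6)@(5, 13): e=[29,-8,-7] → ·
    (1,7)@(3, 15): e=[-1,8,7] → ·
    (2,8)@(5, 17): e=[21,0,-7] → ·  [on edge]
  covered (1 px):
    · · · · · ·
    · · · · · ·
    · · · · · ·
    · · · · · ·
    · · · · · ·
    · · · · · ·
    · █ · · · ·
    · · · · · ·
    · · · · · ·
    · · · · · ·
    · · · · · ·

Final: "outside"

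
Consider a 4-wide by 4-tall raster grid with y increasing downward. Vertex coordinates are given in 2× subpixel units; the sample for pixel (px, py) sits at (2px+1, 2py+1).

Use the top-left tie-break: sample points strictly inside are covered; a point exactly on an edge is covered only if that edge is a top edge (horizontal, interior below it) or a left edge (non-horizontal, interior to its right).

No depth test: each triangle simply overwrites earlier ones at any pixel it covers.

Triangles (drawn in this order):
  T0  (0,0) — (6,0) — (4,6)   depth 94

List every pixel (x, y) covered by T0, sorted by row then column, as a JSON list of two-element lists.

T0:
  2·area = 36
  edge (0, 0)→(6, 0): d=(6,0) top-left  bias=+0
  edge (6, 0)→(4, 6): d=(-2,6) right/bottom  bias=-1
  edge (4, 6)→(0, 0): d=(-4,-6) top-left  bias=+0
    (0,0)@(1, 1): e=[6,28,2] → █
    (1,0)@(3, 1): e=[6,16,14] → █
    (2,0)@(5, 1): e=[6,4,26] → █
    (3,0)@(7, 1): e=[6,-8,38] → ·
    (0,1)@(1, 3): e=[18,24,-6] → ·
    (1,1)@(3, 3): e=[18,12,6] → █
    (2,1)@(5, 3): e=[18,0,18] → ·  [on edge]
    (1,2)@(3, 5): e=[30,8,-2] → ·
  covered (4 px):
    █ █ █ ·
    · █ · ·
    · · · ·
    · · · ·

Answer: [[0,0],[1,0],[2,0],[1,1]]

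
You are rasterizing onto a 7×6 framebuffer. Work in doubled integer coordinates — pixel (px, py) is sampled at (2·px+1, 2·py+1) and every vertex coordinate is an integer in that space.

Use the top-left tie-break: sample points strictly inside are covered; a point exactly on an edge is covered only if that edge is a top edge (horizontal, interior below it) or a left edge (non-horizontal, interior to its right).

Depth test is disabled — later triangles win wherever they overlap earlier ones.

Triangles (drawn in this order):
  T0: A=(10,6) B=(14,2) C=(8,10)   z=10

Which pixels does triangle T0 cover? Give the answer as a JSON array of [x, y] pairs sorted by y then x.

T0:
  2·area = 8
  edge (10, 6)→(14, 2): d=(4,-4) top-left  bias=+0
  edge (14, 2)→(8, 10): d=(-6,8) right/bottom  bias=-1
  edge (8, 10)→(10, 6): d=(2,-4) top-left  bias=+0
    (6,1)@(13, 3): e=[0,2,6] → X  [on edge]
    (5,2)@(11, 5): e=[0,6,2] → X  [on edge]
    (6,2)@(13, 5): e=[8,-10,10] → .
    (4,3)@(9, 7): e=[0,10,-2] → .  [on edge]
    (5,3)@(11, 7): e=[8,-6,6] → .
    (3,4)@(7, 9): e=[0,14,-6] → .  [on edge]
    (2,5)@(5, 11): e=[0,18,-10] → .  [on edge]
  covered (2 px):
    . . . . . . .
    . . . . . . X
    . . . . . X .
    . . . . . . .
    . . . . . . .
    . . . . . . .

Answer: [[6,1],[5,2]]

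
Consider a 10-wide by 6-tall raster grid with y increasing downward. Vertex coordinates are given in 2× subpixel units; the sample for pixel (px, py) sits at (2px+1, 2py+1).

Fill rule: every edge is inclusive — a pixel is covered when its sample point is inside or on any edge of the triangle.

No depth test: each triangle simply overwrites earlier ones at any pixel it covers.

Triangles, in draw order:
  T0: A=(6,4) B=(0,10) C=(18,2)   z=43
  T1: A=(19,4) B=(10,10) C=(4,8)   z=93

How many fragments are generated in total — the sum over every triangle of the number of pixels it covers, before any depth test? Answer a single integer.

T0:
  2·area = 60  (B↔C swapped to make it positive)
  edge (6, 4)→(18, 2): d=(12,-2) inclusive
  edge (18, 2)→(0, 10): d=(-18,8) inclusive
  edge (0, 10)→(6, 4): d=(6,-6) inclusive
    (4,0)@(9, 1): e=[-30,90,0] → ·  [on edge]
    (3,1)@(7, 3): e=[-10,70,0] → ·  [on edge]
    (6,1)@(13, 3): e=[2,22,36] → █
    (7,1)@(15, 3): e=[6,6,48] → █
    (8,1)@(17, 3): e=[10,-10,60] → ·
    (2,2)@(5, 5): e=[10,50,0] → █  [on edge]
    (3,2)@(7, 5): e=[14,34,12] → █
    (4,2)@(9, 5): e=[18,18,24] → █
    (5,2)@(11, 5): e=[22,2,36] → █
    (6,2)@(13, 5): e=[26,-14,48] → ·
    (7,2)@(15, 5): e=[30,-30,60] → ·
    (1,3)@(3, 7): e=[30,30,0] → █  [on edge]
    (0,4)@(1, 9): e=[50,10,0] → █  [on edge]
  covered (9 px):
    · · · · · · · · · ·
    · · · · · · █ █ · ·
    · · █ █ █ █ · · · ·
    · █ █ · · · · · · ·
    █ · · · · · · · · ·
    · · · · · · · · · ·
T1:
  2·area = 54
  edge (19, 4)→(10, 10): d=(-9,6) inclusive
  edge (10, 10)→(4, 8): d=(-6,-2) inclusive
  edge (4, 8)→(19, 4): d=(15,-4) inclusive
    (8,2)@(17, 5): e=[3,44,7] → █
    (9,2)@(19, 5): e=[-9,48,15] → ·
    (0,3)@(1, 7): e=[81,0,-27] → ·  [on edge]
    (4,3)@(9, 7): e=[33,16,5] → █
    (5,3)@(11, 7): e=[21,20,13] → █
    (6,3)@(13, 7): e=[9,24,21] → █
    (7,3)@(15, 7): e=[-3,28,29] → ·
    (8,3)@(17, 7): e=[-15,32,37] → ·
    (3,4)@(7, 9): e=[27,0,27] → █  [on edge]
    (6,4)@(13, 9): e=[-9,12,51] → ·
    (3,5)@(7, 11): e=[9,-12,57] → ·
    (4,5)@(9, 11): e=[-3,-8,65] → ·
    (6,5)@(13, 11): e=[-27,0,81] → ·  [on edge]
  covered (7 px):
    · · · · · · · · · ·
    · · · · · · · · · ·
    · · · · · · · · █ ·
    · · · · █ █ █ · · ·
    · · · █ █ █ · · · ·
    · · · · · · · · · ·

Result: 16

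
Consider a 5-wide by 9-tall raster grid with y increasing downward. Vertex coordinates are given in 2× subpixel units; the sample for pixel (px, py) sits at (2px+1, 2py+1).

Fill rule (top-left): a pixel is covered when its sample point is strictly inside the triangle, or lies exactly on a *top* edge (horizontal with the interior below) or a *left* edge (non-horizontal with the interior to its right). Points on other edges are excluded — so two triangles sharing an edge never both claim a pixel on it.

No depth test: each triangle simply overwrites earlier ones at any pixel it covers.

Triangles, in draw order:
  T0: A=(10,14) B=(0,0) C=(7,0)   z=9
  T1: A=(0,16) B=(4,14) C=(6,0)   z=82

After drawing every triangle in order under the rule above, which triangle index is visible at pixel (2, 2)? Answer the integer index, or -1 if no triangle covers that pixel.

T0:
  2·area = 98
  edge (10, 14)→(0, 0): d=(-10,-14) top-left  bias=+0
  edge (0, 0)→(7, 0): d=(7,0) top-left  bias=+0
  edge (7, 0)→(10, 14): d=(3,14) right/bottom  bias=-1
    (0,0)@(1, 1): e=[4,7,87] → #
    (1,0)@(3, 1): e=[32,7,59] → #
    (2,0)@(5, 1): e=[60,7,31] → #
    (3,0)@(7, 1): e=[88,7,3] → #
    (4,0)@(9, 1): e=[116,7,-25] → ·
    (0,1)@(1, 3): e=[-16,21,93] → ·
    (1,1)@(3, 3): e=[12,21,65] → #
    (4,1)@(9, 3): e=[96,21,-19] → ·
    (1,2)@(3, 5): e=[-8,35,71] → ·
    (2,2)@(5, 5): e=[20,35,43] → #
    (4,2)@(9, 5): e=[76,35,-13] → ·
    (2,3)@(5, 7): e=[0,49,49] → #  [on edge]
  covered (13 px):
    # # # # ·
    · # # # ·
    · · # # ·
    · · # # ·
    · · · # ·
    · · · · #
    · · · · ·
    · · · · ·
    · · · · ·
T1:
  2·area = 52  (B↔C swapped to make it positive)
  edge (0, 16)→(6, 0): d=(6,-16) top-left  bias=+0
  edge (6, 0)→(4, 14): d=(-2,14) right/bottom  bias=-1
  edge (4, 14)→(0, 16): d=(-4,2) right/bottom  bias=-1
    (2,1)@(5, 3): e=[2,8,42] → #
    (3,1)@(7, 3): e=[34,-20,38] → ·
    (2,2)@(5, 5): e=[14,4,34] → #
    (3,2)@(7, 5): e=[46,-24,30] → ·
    (2,3)@(5, 7): e=[26,0,26] → ·  [on edge]
    (1,4)@(3, 9): e=[6,24,22] → #
    (2,4)@(5, 9): e=[38,-4,18] → ·
    (1,5)@(3, 11): e=[18,20,14] → #
    (2,5)@(5, 11): e=[50,-8,10] → ·
    (1,6)@(3, 13): e=[30,16,6] → #
    (2,6)@(5, 13): e=[62,-12,2] → ·
    (0,7)@(1, 15): e=[10,40,2] → #
  covered (6 px):
    · · · · ·
    · · # · ·
    · · # · ·
    · · · · ·
    · # · · ·
    · # · · ·
    · # · · ·
    # · · · ·
    · · · · ·

Z-buffer (winner per pixel, '.' = empty):
  0 0 0 0 .
  . 0 1 0 .
  . . 1 0 .
  . . 0 0 .
  . 1 . 0 .
  . 1 . . 0
  . 1 . . .
  1 . . . .
  . . . . .

Result: 1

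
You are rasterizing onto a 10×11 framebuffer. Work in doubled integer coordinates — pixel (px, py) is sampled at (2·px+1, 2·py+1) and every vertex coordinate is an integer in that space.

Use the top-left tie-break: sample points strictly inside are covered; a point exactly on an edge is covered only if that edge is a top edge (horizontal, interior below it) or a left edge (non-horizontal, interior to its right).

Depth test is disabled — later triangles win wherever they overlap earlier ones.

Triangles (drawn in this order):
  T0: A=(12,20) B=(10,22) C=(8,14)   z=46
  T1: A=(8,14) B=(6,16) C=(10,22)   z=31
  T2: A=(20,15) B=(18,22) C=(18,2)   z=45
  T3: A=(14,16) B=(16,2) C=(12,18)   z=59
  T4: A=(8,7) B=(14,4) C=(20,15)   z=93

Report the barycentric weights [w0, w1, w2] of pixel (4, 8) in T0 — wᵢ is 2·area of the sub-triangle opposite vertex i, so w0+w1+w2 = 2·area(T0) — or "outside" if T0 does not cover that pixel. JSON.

T0:
  2·area = 20
  edge (12, 20)→(10, 22): d=(-2,2) right/bottom  bias=-1
  edge (10, 22)→(8, 14): d=(-2,-8) top-left  bias=+0
  edge (8, 14)→(12, 20): d=(4,6) right/bottom  bias=-1
    (9,6)@(19, 13): e=[0,90,-70] → .  [on edge]
    (8,7)@(17, 15): e=[0,70,-50] → .  [on edge]
    (4,8)@(9, 17): e=[12,2,6] → X
    (5,8)@(11, 17): e=[8,18,-6] → .
    (7,8)@(15, 17): e=[0,50,-30] → .  [on edge]
    (4,9)@(9, 19): e=[8,-2,14] → .
    (5,9)@(11, 19): e=[4,14,2] → X
    (6,9)@(13, 19): e=[0,30,-10] → .  [on edge]
    (5,10)@(11, 21): e=[0,10,10] → .  [on edge]
  covered (2 px):
    . . . . . . . . . .
    . . . . . . . . . .
    . . . . . . . . . .
    . . . . . . . . . .
    . . . . . . . . . .
    . . . . . . . . . .
    . . . . . . . . . .
    . . . . . . . . . .
    . . . . X . . . . .
    . . . . . X . . . .
    . . . . . . . . . .
T1:
  2·area = 20  (B↔C swapped to make it positive)
  edge (8, 14)→(10, 22): d=(2,8) right/bottom  bias=-1
  edge (10, 22)→(6, 16): d=(-4,-6) top-left  bias=+0
  edge (6, 16)→(8, 14): d=(2,-2) top-left  bias=+0
    (9,1)@(19, 3): e=[-110,130,0] → .  [on edge]
    (8,2)@(17, 5): e=[-90,110,0] → .  [on edge]
    (7,3)@(15, 7): e=[-70,90,0] → .  [on edge]
    (6,4)@(13, 9): e=[-50,70,0] → .  [on edge]
    (5,5)@(11, 11): e=[-30,50,0] → .  [on edge]
    (4,6)@(9, 13): e=[-10,30,0] → .  [on edge]
    (3,7)@(7, 15): e=[10,10,0] → X  [on edge]
    (4,7)@(9, 15): e=[-6,22,4] → .
    (2,8)@(5, 17): e=[30,-10,0] → .  [on edge]
    (3,8)@(7, 17): e=[14,2,4] → X
    (4,8)@(9, 17): e=[-2,14,8] → .
    (1,9)@(3, 19): e=[50,-30,0] → .  [on edge]
    (0,10)@(1, 21): e=[70,-50,0] → .  [on edge]
  covered (3 px):
    . . . . . . . . . .
    . . . . . . . . . .
    . . . . . . . . . .
    . . . . . . . . . .
    . . . . . . . . . .
    . . . . . . . . . .
    . . . . . . . . . .
    . . . X . . . . . .
    . . . X . . . . . .
    . . . . X . . . . .
    . . . . . . . . . .
T2:
  2·area = 40
  edge (20, 15)→(18, 22): d=(-2,7) right/bottom  bias=-1
  edge (18, 22)→(18, 2): d=(0,-20) top-left  bias=+0
  edge (18, 2)→(20, 15): d=(2,13) right/bottom  bias=-1
    (9,4)@(19, 9): e=[19,20,1] → X
    (9,5)@(19, 11): e=[15,20,5] → X
    (9,6)@(19, 13): e=[11,20,9] → X
    (9,7)@(19, 15): e=[7,20,13] → X
    (9,8)@(19, 17): e=[3,20,17] → X
    (9,9)@(19, 19): e=[-1,20,21] → .
  covered (5 px):
    . . . . . . . . . .
    . . . . . . . . . .
    . . . . . . . . . .
    . . . . . . . . . .
    . . . . . . . . . X
    . . . . . . . . . X
    . . . . . . . . . X
    . . . . . . . . . X
    . . . . . . . . . X
    . . . . . . . . . .
    . . . . . . . . . .
T3:
  2·area = 24  (B↔C swapped to make it positive)
  edge (14, 16)→(12, 18): d=(-2,2) right/bottom  bias=-1
  edge (12, 18)→(16, 2): d=(4,-16) top-left  bias=+0
  edge (16, 2)→(14, 16): d=(-2,14) right/bottom  bias=-1
    (7,3)@(15, 7): e=[16,4,4] → X
    (8,3)@(17, 7): e=[12,36,-24] → .
    (7,4)@(15, 9): e=[12,12,0] → .  [on edge]
    (9,5)@(19, 11): e=[0,84,-60] → .  [on edge]
    (8,6)@(17, 13): e=[0,60,-36] → .  [on edge]
    (6,7)@(13, 15): e=[4,4,16] → X
    (7,7)@(15, 15): e=[0,36,-12] → .  [on edge]
    (6,8)@(13, 17): e=[0,12,12] → .  [on edge]
    (5,9)@(11, 19): e=[0,-12,36] → .  [on edge]
    (4,10)@(9, 21): e=[0,-36,60] → .  [on edge]
  covered (2 px):
    . . . . . . . . . .
    . . . . . . . . . .
    . . . . . . . . . .
    . . . . . . . X . .
    . . . . . . . . . .
    . . . . . . . . . .
    . . . . . . . . . .
    . . . . . . X . . .
    . . . . . . . . . .
    . . . . . . . . . .
    . . . . . . . . . .
T4:
  2·area = 84
  edge (8, 7)→(14, 4): d=(6,-3) top-left  bias=+0
  edge (14, 4)→(20, 15): d=(6,11) right/bottom  bias=-1
  edge (20, 15)→(8, 7): d=(-12,-8) top-left  bias=+0
    (2,2)@(5, 5): e=[-21,105,0] → .  [on edge]
    (6,2)@(13, 5): e=[3,17,64] → X
    (7,2)@(15, 5): e=[9,-5,80] → .
    (4,3)@(9, 7): e=[3,73,8] → X
    (5,3)@(11, 7): e=[9,51,24] → X
    (7,3)@(15, 7): e=[21,7,56] → X
    (8,3)@(17, 7): e=[27,-15,72] → .
    (4,4)@(9, 9): e=[15,85,-16] → .
    (5,4)@(11, 9): e=[21,63,0] → X  [on edge]
    (8,4)@(17, 9): e=[39,-3,48] → .
    (5,5)@(11, 11): e=[33,75,-24] → .
    (6,5)@(13, 11): e=[39,53,-8] → .
    (8,6)@(17, 13): e=[63,21,0] → X  [on edge]
  covered (11 px):
    . . . . . . . . . .
    . . . . . . . . . .
    . . . . . . X . . .
    . . . . X X X X . .
    . . . . . X X X . .
    . . . . . . . X X .
    . . . . . . . . X .
    . . . . . . . . . .
    . . . . . . . . . .
    . . . . . . . . . .
    . . . . . . . . . .

Answer: [2,6,12]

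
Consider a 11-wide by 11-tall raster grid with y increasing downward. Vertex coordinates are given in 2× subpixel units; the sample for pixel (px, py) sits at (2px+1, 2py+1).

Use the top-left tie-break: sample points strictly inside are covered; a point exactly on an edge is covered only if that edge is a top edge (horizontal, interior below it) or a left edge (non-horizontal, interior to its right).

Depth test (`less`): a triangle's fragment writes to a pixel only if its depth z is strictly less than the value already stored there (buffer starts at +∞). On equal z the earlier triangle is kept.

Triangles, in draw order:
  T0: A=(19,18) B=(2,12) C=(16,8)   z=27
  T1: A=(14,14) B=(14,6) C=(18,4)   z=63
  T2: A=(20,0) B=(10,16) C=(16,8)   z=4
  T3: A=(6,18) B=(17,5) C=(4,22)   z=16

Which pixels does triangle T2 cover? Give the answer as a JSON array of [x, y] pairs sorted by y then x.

T0:
  2·area = 152
  edge (19, 18)→(2, 12): d=(-17,-6) top-left  bias=+0
  edge (2, 12)→(16, 8): d=(14,-4) top-left  bias=+0
  edge (16, 8)→(19, 18): d=(3,10) right/bottom  bias=-1
    (6,4)@(13, 9): e=[117,2,33] → #
    (7,4)@(15, 9): e=[129,10,13] → #
    (8,4)@(17, 9): e=[141,18,-7] → ·
    (3,5)@(7, 11): e=[47,6,99] → #
    (4,5)@(9, 11): e=[59,14,79] → #
    (5,5)@(11, 11): e=[71,22,59] → #
    (8,5)@(17, 11): e=[107,46,-1] → ·
    (2,6)@(5, 13): e=[1,26,125] → #
    (8,6)@(17, 13): e=[73,74,5] → #
    (9,6)@(19, 13): e=[85,82,-15] → ·
    (2,7)@(5, 15): e=[-33,54,131] → ·
    (3,7)@(7, 15): e=[-21,62,111] → ·
  covered (19 px):
    · · · · · · · · · · ·
    · · · · · · · · · · ·
    · · · · · · · · · · ·
    · · · · · · · · · · ·
    · · · · · · # # · · ·
    · · · # # # # # · · ·
    · · # # # # # # # · ·
    · · · · · # # # # · ·
    · · · · · · · · # · ·
    · · · · · · · · · · ·
    · · · · · · · · · · ·
T1:
  2·area = 32
  edge (14, 14)→(14, 6): d=(0,-8) top-left  bias=+0
  edge (14, 6)→(18, 4): d=(4,-2) top-left  bias=+0
  edge (18, 4)→(14, 14): d=(-4,10) right/bottom  bias=-1
    (8,2)@(17, 5): e=[24,2,6] → #
    (9,2)@(19, 5): e=[40,6,-14] → ·
    (7,3)@(15, 7): e=[8,6,18] → #
    (8,3)@(17, 7): e=[24,10,-2] → ·
    (7,4)@(15, 9): e=[8,14,10] → #
    (8,4)@(17, 9): e=[24,18,-10] → ·
    (7,5)@(15, 11): e=[8,22,2] → #
    (8,5)@(17, 11): e=[24,26,-18] → ·
    (7,6)@(15, 13): e=[8,30,-6] → ·
  covered (4 px):
    · · · · · · · · · · ·
    · · · · · · · · · · ·
    · · · · · · · · # · ·
    · · · · · · · # · · ·
    · · · · · · · # · · ·
    · · · · · · · # · · ·
    · · · · · · · · · · ·
    · · · · · · · · · · ·
    · · · · · · · · · · ·
    · · · · · · · · · · ·
    · · · · · · · · · · ·
T2:
  2·area = 16  (B↔C swapped to make it positive)
  edge (20, 0)→(16, 8): d=(-4,8) right/bottom  bias=-1
  edge (16, 8)→(10, 16): d=(-6,8) right/bottom  bias=-1
  edge (10, 16)→(20, 0): d=(10,-16) top-left  bias=+0
    (8,2)@(17, 5): e=[4,10,2] → #
    (9,2)@(19, 5): e=[-12,-6,34] → ·
    (8,3)@(17, 7): e=[-4,-2,22] → ·
    (7,4)@(15, 9): e=[4,2,10] → #
    (8,4)@(17, 9): e=[-12,-14,42] → ·
    (7,5)@(15, 11): e=[-4,-10,30] → ·
  covered (2 px):
    · · · · · · · · · · ·
    · · · · · · · · · · ·
    · · · · · · · · # · ·
    · · · · · · · · · · ·
    · · · · · · · # · · ·
    · · · · · · · · · · ·
    · · · · · · · · · · ·
    · · · · · · · · · · ·
    · · · · · · · · · · ·
    · · · · · · · · · · ·
    · · · · · · · · · · ·
T3:
  2·area = 18
  edge (6, 18)→(17, 5): d=(11,-13) top-left  bias=+0
  edge (17, 5)→(4, 22): d=(-13,17) right/bottom  bias=-1
  edge (4, 22)→(6, 18): d=(2,-4) top-left  bias=+0
    (8,2)@(17, 5): e=[0,0,18] → ·  [on edge]
    (4,7)@(9, 15): e=[6,6,6] → #
    (5,7)@(11, 15): e=[32,-28,14] → ·
    (3,8)@(7, 17): e=[2,14,2] → #
    (4,8)@(9, 17): e=[28,-20,10] → ·
    (3,9)@(7, 19): e=[24,-12,6] → ·
  covered (2 px):
    · · · · · · · · · · ·
    · · · · · · · · · · ·
    · · · · · · · · · · ·
    · · · · · · · · · · ·
    · · · · · · · · · · ·
    · · · · · · · · · · ·
    · · · · · · · · · · ·
    · · · · # · · · · · ·
    · · · # · · · · · · ·
    · · · · · · · · · · ·
    · · · · · · · · · · ·

Result: [[8,2],[7,4]]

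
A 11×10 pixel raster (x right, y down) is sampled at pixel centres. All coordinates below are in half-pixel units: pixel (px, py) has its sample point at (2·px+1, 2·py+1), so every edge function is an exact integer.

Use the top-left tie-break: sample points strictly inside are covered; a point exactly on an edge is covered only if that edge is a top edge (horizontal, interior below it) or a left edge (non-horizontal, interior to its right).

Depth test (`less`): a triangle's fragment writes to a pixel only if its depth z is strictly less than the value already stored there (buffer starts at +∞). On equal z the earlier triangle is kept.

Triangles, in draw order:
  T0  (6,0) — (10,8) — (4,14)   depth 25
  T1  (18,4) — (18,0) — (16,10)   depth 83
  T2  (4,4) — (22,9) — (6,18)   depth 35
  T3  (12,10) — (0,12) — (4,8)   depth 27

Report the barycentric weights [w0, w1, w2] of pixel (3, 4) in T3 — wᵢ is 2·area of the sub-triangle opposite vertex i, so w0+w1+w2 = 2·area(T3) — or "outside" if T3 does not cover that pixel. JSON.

T0:
  2·area = 72
  edge (6, 0)→(10, 8): d=(4,8) right/bottom  bias=-1
  edge (10, 8)→(4, 14): d=(-6,6) right/bottom  bias=-1
  edge (4, 14)→(6, 0): d=(2,-14) top-left  bias=+0
    (8,0)@(17, 1): e=[-84,0,156] → ·  [on edge]
    (3,1)@(7, 3): e=[4,48,20] → #
    (4,1)@(9, 3): e=[-12,36,48] → ·
    (7,1)@(15, 3): e=[-60,0,132] → ·  [on edge]
    (3,2)@(7, 5): e=[12,36,24] → #
    (4,2)@(9, 5): e=[-4,24,52] → ·
    (6,2)@(13, 5): e=[-36,0,108] → ·  [on edge]
    (2,3)@(5, 7): e=[36,36,0] → #  [on edge]
    (4,3)@(9, 7): e=[4,12,56] → #
    (5,3)@(11, 7): e=[-12,0,84] → ·  [on edge]
    (2,4)@(5, 9): e=[44,24,4] → #
    (4,4)@(9, 9): e=[12,0,60] → ·  [on edge]
    (3,5)@(7, 11): e=[36,0,36] → ·  [on edge]
    (2,6)@(5, 13): e=[60,0,12] → ·  [on edge]
    (1,7)@(3, 15): e=[84,0,-12] → ·  [on edge]
    (0,8)@(1, 17): e=[108,0,-36] → ·  [on edge]
  covered (8 px):
    · · · · · · · · · · ·
    · · · # · · · · · · ·
    · · · # · · · · · · ·
    · · # # # · · · · · ·
    · · # # · · · · · · ·
    · · # · · · · · · · ·
    · · · · · · · · · · ·
    · · · · · · · · · · ·
    · · · · · · · · · · ·
    · · · · · · · · · · ·
T1:
  2·area = 8  (B↔C swapped to make it positive)
  edge (18, 4)→(16, 10): d=(-2,6) right/bottom  bias=-1
  edge (16, 10)→(18, 0): d=(2,-10) top-left  bias=+0
  edge (18, 0)→(18, 4): d=(0,4) right/bottom  bias=-1
    (9,0)@(19, 1): e=[0,12,-4] → ·  [on edge]
    (8,2)@(17, 5): e=[4,0,4] → #  [on edge]
    (9,2)@(19, 5): e=[-8,20,-4] → ·
    (8,3)@(17, 7): e=[0,4,4] → ·  [on edge]
    (7,6)@(15, 13): e=[0,-4,12] → ·  [on edge]
    (7,7)@(15, 15): e=[-4,0,12] → ·  [on edge]
    (6,9)@(13, 19): e=[0,-12,20] → ·  [on edge]
  covered (1 px):
    · · · · · · · · · · ·
    · · · · · · · · · · ·
    · · · · · · · · # · ·
    · · · · · · · · · · ·
    · · · · · · · · · · ·
    · · · · · · · · · · ·
    · · · · · · · · · · ·
    · · · · · · · · · · ·
    · · · · · · · · · · ·
    · · · · · · · · · · ·
T2:
  2·area = 242
  edge (4, 4)→(22, 9): d=(18,5) right/bottom  bias=-1
  edge (22, 9)→(6, 18): d=(-16,9) right/bottom  bias=-1
  edge (6, 18)→(4, 4): d=(-2,-14) top-left  bias=+0
    (2,2)@(5, 5): e=[13,217,12] → #
    (3,2)@(7, 5): e=[3,199,40] → #
    (4,2)@(9, 5): e=[-7,181,68] → ·
    (2,3)@(5, 7): e=[49,185,8] → #
    (4,3)@(9, 7): e=[29,149,64] → #
    (5,3)@(11, 7): e=[19,131,92] → #
    (6,3)@(13, 7): e=[9,113,120] → #
    (7,3)@(15, 7): e=[-1,95,148] → ·
    (2,4)@(5, 9): e=[85,153,4] → #
    (7,4)@(15, 9): e=[35,63,144] → #
    (8,4)@(17, 9): e=[25,45,172] → #
    (9,4)@(19, 9): e=[15,27,200] → #
    (2,5)@(5, 11): e=[121,121,0] → #  [on edge]
  covered (31 px):
    · · · · · · · · · · ·
    · · · · · · · · · · ·
    · · # # · · · · · · ·
    · · # # # # # · · · ·
    · · # # # # # # # # #
    · · # # # # # # # · ·
    · · · # # # # · · · ·
    · · · # # # · · · · ·
    · · · # · · · · · · ·
    · · · · · · · · · · ·
T3:
  2·area = 40
  edge (12, 10)→(0, 12): d=(-12,2) right/bottom  bias=-1
  edge (0, 12)→(4, 8): d=(4,-4) top-left  bias=+0
  edge (4, 8)→(12, 10): d=(8,2) right/bottom  bias=-1
    (5,0)@(11, 1): e=[110,0,-70] → ·  [on edge]
    (4,1)@(9, 3): e=[90,0,-50] → ·  [on edge]
    (3,2)@(7, 5): e=[70,0,-30] → ·  [on edge]
    (2,3)@(5, 7): e=[50,0,-10] → ·  [on edge]
    (1,4)@(3, 9): e=[30,0,10] → #  [on edge]
    (2,4)@(5, 9): e=[26,8,6] → #
    (3,4)@(7, 9): e=[22,16,2] → #
    (4,4)@(9, 9): e=[18,24,-2] → ·
    (0,5)@(1, 11): e=[10,0,30] → #  [on edge]
    (3,5)@(7, 11): e=[-2,24,18] → ·
    (0,6)@(1, 13): e=[-14,8,46] → ·
    (1,6)@(3, 13): e=[-18,16,42] → ·
  covered (6 px):
    · · · · · · · · · · ·
    · · · · · · · · · · ·
    · · · · · · · · · · ·
    · · · · · · · · · · ·
    · # # # · · · · · · ·
    # # # · · · · · · · ·
    · · · · · · · · · · ·
    · · · · · · · · · · ·
    · · · · · · · · · · ·
    · · · · · · · · · · ·

Result: [16,2,22]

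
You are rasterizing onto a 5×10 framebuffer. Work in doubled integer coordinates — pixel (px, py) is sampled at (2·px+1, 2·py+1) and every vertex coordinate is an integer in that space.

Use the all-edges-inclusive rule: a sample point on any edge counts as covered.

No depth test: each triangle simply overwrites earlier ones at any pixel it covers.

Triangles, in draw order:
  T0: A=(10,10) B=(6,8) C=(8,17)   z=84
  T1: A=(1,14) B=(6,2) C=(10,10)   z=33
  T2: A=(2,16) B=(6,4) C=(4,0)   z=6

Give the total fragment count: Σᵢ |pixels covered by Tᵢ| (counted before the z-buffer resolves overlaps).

T0:
  2·area = 32  (B↔C swapped to make it positive)
  edge (10, 10)→(8, 17): d=(-2,7) inclusive
  edge (8, 17)→(6, 8): d=(-2,-9) inclusive
  edge (6, 8)→(10, 10): d=(4,2) inclusive
    (3,4)@(7, 9): e=[23,7,2] → █
    (4,4)@(9, 9): e=[9,25,-2] → ·
    (3,5)@(7, 11): e=[19,3,10] → █
    (4,5)@(9, 11): e=[5,21,6] → █
    (3,6)@(7, 13): e=[15,-1,18] → ·
    (4,6)@(9, 13): e=[1,17,14] → █
    (4,7)@(9, 15): e=[-3,13,22] → ·
  covered (4 px):
    · · · · ·
    · · · · ·
    · · · · ·
    · · · · ·
    · · · █ ·
    · · · █ █
    · · · · █
    · · · · ·
    · · · · ·
    · · · · ·
T1:
  2·area = 88
  edge (1, 14)→(6, 2): d=(5,-12) inclusive
  edge (6, 2)→(10, 10): d=(4,8) inclusive
  edge (10, 10)→(1, 14): d=(-9,4) inclusive
    (2,2)@(5, 5): e=[3,20,65] → █
    (3,2)@(7, 5): e=[27,4,57] → █
    (4,2)@(9, 5): e=[51,-12,49] → ·
    (2,3)@(5, 7): e=[13,28,47] → █
    (4,3)@(9, 7): e=[61,-4,31] → ·
    (2,4)@(5, 9): e=[23,36,29] → █
    (4,4)@(9, 9): e=[71,4,13] → █
    (1,5)@(3, 11): e=[9,60,19] → █
    (4,5)@(9, 11): e=[81,12,-5] → ·
    (1,6)@(3, 13): e=[19,68,1] → █
    (2,6)@(5, 13): e=[43,52,-7] → ·
    (3,6)@(7, 13): e=[67,36,-15] → ·
  covered (11 px):
    · · · · ·
    · · · · ·
    · · █ █ ·
    · · █ █ ·
    · · █ █ █
    · █ █ █ ·
    · █ · · ·
    · · · · ·
    · · · · ·
    · · · · ·
T2:
  2·area = 40  (B↔C swapped to make it positive)
  edge (2, 16)→(4, 0): d=(2,-16) inclusive
  edge (4, 0)→(6, 4): d=(2,4) inclusive
  edge (6, 4)→(2, 16): d=(-4,12) inclusive
    (3,0)@(7, 1): e=[50,-10,0] → ·  [on edge]
    (2,1)@(5, 3): e=[22,2,16] → █
    (3,1)@(7, 3): e=[54,-6,-8] → ·
    (2,2)@(5, 5): e=[26,6,8] → █
    (3,2)@(7, 5): e=[58,-2,-16] → ·
    (2,3)@(5, 7): e=[30,10,0] → █  [on edge]
    (3,3)@(7, 7): e=[62,2,-24] → ·
    (1,4)@(3, 9): e=[2,22,16] → █
    (2,4)@(5, 9): e=[34,14,-8] → ·
    (1,5)@(3, 11): e=[6,26,8] → █
    (2,5)@(5, 11): e=[38,18,-16] → ·
    (1,6)@(3, 13): e=[10,30,0] → █  [on edge]
    (0,9)@(1, 19): e=[-10,50,0] → ·  [on edge]
  covered (6 px):
    · · · · ·
    · · █ · ·
    · · █ · ·
    · · █ · ·
    · █ · · ·
    · █ · · ·
    · █ · · ·
    · · · · ·
    · · · · ·
    · · · · ·

Result: 21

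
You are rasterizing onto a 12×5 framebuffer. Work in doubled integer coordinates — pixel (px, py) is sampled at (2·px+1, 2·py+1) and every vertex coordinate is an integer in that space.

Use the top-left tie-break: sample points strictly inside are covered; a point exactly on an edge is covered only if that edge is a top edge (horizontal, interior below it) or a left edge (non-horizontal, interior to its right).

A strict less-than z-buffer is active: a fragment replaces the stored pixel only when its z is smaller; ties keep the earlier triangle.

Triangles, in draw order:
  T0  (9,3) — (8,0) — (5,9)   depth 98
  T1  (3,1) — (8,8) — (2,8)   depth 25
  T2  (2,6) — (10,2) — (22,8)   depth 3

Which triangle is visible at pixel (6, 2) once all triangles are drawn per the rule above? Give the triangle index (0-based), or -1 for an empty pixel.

T0:
  2·area = 18  (B↔C swapped to make it positive)
  edge (9, 3)→(5, 9): d=(-4,6) right/bottom  bias=-1
  edge (5, 9)→(8, 0): d=(3,-9) top-left  bias=+0
  edge (8, 0)→(9, 3): d=(1,3) right/bottom  bias=-1
    (3,1)@(7, 3): e=[12,0,6] → #  [on edge]
    (4,1)@(9, 3): e=[0,18,0] → ·  [on edge]
    (3,2)@(7, 5): e=[4,6,8] → #
    (4,2)@(9, 5): e=[-8,24,2] → ·
    (3,3)@(7, 7): e=[-4,12,10] → ·
    (2,4)@(5, 9): e=[0,0,18] → ·  [on edge]
    (5,4)@(11, 9): e=[-36,54,0] → ·  [on edge]
  covered (2 px):
    · · · · · · · · · · · ·
    · · · # · · · · · · · ·
    · · · # · · · · · · · ·
    · · · · · · · · · · · ·
    · · · · · · · · · · · ·
T1:
  2·area = 42
  edge (3, 1)→(8, 8): d=(5,7) right/bottom  bias=-1
  edge (8, 8)→(2, 8): d=(-6,0) right/bottom  bias=-1
  edge (2, 8)→(3, 1): d=(1,-7) top-left  bias=+0
    (1,0)@(3, 1): e=[0,42,0] → ·  [on edge]
    (1,1)@(3, 3): e=[10,30,2] → #
    (2,1)@(5, 3): e=[-4,30,16] → ·
    (1,2)@(3, 5): e=[20,18,4] → #
    (2,2)@(5, 5): e=[6,18,18] → #
    (3,2)@(7, 5): e=[-8,18,32] → ·
    (1,3)@(3, 7): e=[30,6,6] → #
    (3,3)@(7, 7): e=[2,6,34] → #
    (4,3)@(9, 7): e=[-12,6,48] → ·
    (1,4)@(3, 9): e=[40,-6,8] → ·
    (2,4)@(5, 9): e=[26,-6,22] → ·
    (3,4)@(7, 9): e=[12,-6,36] → ·
  covered (6 px):
    · · · · · · · · · · · ·
    · # · · · · · · · · · ·
    · # # · · · · · · · · ·
    · # # # · · · · · · · ·
    · · · · · · · · · · · ·
T2:
  2·area = 96
  edge (2, 6)→(10, 2): d=(8,-4) top-left  bias=+0
  edge (10, 2)→(22, 8): d=(12,6) right/bottom  bias=-1
  edge (22, 8)→(2, 6): d=(-20,-2) top-left  bias=+0
    (4,1)@(9, 3): e=[4,18,74] → #
    (5,1)@(11, 3): e=[12,6,78] → #
    (6,1)@(13, 3): e=[20,-6,82] → ·
    (2,2)@(5, 5): e=[4,66,26] → #
    (3,2)@(7, 5): e=[12,54,30] → #
    (6,2)@(13, 5): e=[36,18,42] → #
    (7,2)@(15, 5): e=[44,6,46] → #
    (8,2)@(17, 5): e=[52,-6,50] → ·
    (2,3)@(5, 7): e=[20,90,-14] → ·
    (3,3)@(7, 7): e=[28,78,-10] → ·
    (4,3)@(9, 7): e=[36,66,-6] → ·
    (5,3)@(11, 7): e=[44,54,-2] → ·
  covered (12 px):
    · · · · · · · · · · · ·
    · · · · # # · · · · · ·
    · · # # # # # # · · · ·
    · · · · · · # # # # · ·
    · · · · · · · · · · · ·

Z-buffer (winner per pixel, '.' = empty):
  . . . . . . . . . . . .
  . 1 . 0 2 2 . . . . . .
  . 1 2 2 2 2 2 2 . . . .
  . 1 1 1 . . 2 2 2 2 . .
  . . . . . . . . . . . .

Result: 2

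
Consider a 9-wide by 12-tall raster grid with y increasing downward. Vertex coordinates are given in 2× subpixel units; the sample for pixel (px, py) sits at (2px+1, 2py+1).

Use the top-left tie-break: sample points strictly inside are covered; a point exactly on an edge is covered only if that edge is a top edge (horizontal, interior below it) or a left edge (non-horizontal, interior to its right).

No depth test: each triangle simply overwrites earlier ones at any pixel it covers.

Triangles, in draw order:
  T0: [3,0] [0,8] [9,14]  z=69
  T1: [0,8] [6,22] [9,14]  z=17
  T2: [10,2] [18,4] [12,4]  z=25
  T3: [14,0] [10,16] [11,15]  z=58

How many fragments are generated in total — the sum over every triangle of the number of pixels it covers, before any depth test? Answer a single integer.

T0:
  2·area = 90  (B↔C swapped to make it positive)
  edge (3, 0)→(9, 14): d=(6,14) right/bottom  bias=-1
  edge (9, 14)→(0, 8): d=(-9,-6) top-left  bias=+0
  edge (0, 8)→(3, 0): d=(3,-8) top-left  bias=+0
    (1,0)@(3, 1): e=[6,81,3] → X
    (2,0)@(5, 1): e=[-22,93,19] → .
    (1,1)@(3, 3): e=[18,63,9] → X
    (2,1)@(5, 3): e=[-10,75,25] → .
    (1,2)@(3, 5): e=[30,45,15] → X
    (2,2)@(5, 5): e=[2,57,31] → X
    (3,2)@(7, 5): e=[-26,69,47] → .
    (0,3)@(1, 7): e=[70,15,5] → X
    (3,3)@(7, 7): e=[-14,51,53] → .
    (0,4)@(1, 9): e=[82,-3,11] → .
    (1,4)@(3, 9): e=[54,9,27] → X
    (3,4)@(7, 9): e=[-2,33,59] → .
  covered (11 px):
    . X . . . . . . .
    . X . . . . . . .
    . X X . . . . . .
    X X X . . . . . .
    . X X . . . . . .
    . . X X . . . . .
    . . . . . . . . .
    . . . . . . . . .
    . . . . . . . . .
    . . . . . . . . .
    . . . . . . . . .
    . . . . . . . . .
T1:
  2·area = 90  (B↔C swapped to make it positive)
  edge (0, 8)→(9, 14): d=(9,6) right/bottom  bias=-1
  edge (9, 14)→(6, 22): d=(-3,8) right/bottom  bias=-1
  edge (6, 22)→(0, 8): d=(-6,-14) top-left  bias=+0
    (0,4)@(1, 9): e=[3,79,8] → X
    (1,4)@(3, 9): e=[-9,63,36] → .
    (0,5)@(1, 11): e=[21,73,-4] → .
    (1,5)@(3, 11): e=[9,57,24] → X
    (2,5)@(5, 11): e=[-3,41,52] → .
    (1,6)@(3, 13): e=[27,51,12] → X
    (2,6)@(5, 13): e=[15,35,40] → X
    (3,6)@(7, 13): e=[3,19,68] → X
    (4,6)@(9, 13): e=[-9,3,96] → .
    (1,7)@(3, 15): e=[45,45,0] → X  [on edge]
    (4,7)@(9, 15): e=[9,-3,84] → .
    (1,8)@(3, 17): e=[63,39,-12] → .
  covered (12 px):
    . . . . . . . . .
    . . . . . . . . .
    . . . . . . . . .
    . . . . . . . . .
    X . . . . . . . .
    . X . . . . . . .
    . X X X . . . . .
    . X X X . . . . .
    . . X X . . . . .
    . . X X . . . . .
    . . . . . . . . .
    . . . . . . . . .
T2:
  2·area = 12
  edge (10, 2)→(18, 4): d=(8,2) right/bottom  bias=-1
  edge (18, 4)→(12, 4): d=(-6,0) right/bottom  bias=-1
  edge (12, 4)→(10, 2): d=(-2,-2) top-left  bias=+0
    (4,0)@(9, 1): e=[-6,18,0] → .  [on edge]
    (5,1)@(11, 3): e=[6,6,0] → X  [on edge]
    (6,1)@(13, 3): e=[2,6,4] → X
    (7,1)@(15, 3): e=[-2,6,8] → .
    (5,2)@(11, 5): e=[22,-6,-4] → .
    (6,2)@(13, 5): e=[18,-6,0] → .  [on edge]
    (7,3)@(15, 7): e=[30,-18,0] → .  [on edge]
    (8,4)@(17, 9): e=[42,-30,0] → .  [on edge]
  covered (2 px):
    . . . . . . . . .
    . . . . . X X . .
    . . . . . . . . .
    . . . . . . . . .
    . . . . . . . . .
    . . . . . . . . .
    . . . . . . . . .
    . . . . . . . . .
    . . . . . . . . .
    . . . . . . . . .
    . . . . . . . . .
    . . . . . . . . .
T3:
  2·area = 12  (B↔C swapped to make it positive)
  edge (14, 0)→(11, 15): d=(-3,15) right/bottom  bias=-1
  edge (11, 15)→(10, 16): d=(-1,1) right/bottom  bias=-1
  edge (10, 16)→(14, 0): d=(4,-16) top-left  bias=+0
    (6,2)@(13, 5): e=[0,8,4] → .  [on edge]
    (8,4)@(17, 9): e=[-72,0,84] → .  [on edge]
    (7,5)@(15, 11): e=[-48,0,60] → .  [on edge]
    (5,6)@(11, 13): e=[6,2,4] → X
    (6,6)@(13, 13): e=[-24,0,36] → .  [on edge]
    (5,7)@(11, 15): e=[0,0,12] → .  [on edge]
    (4,8)@(9, 17): e=[24,0,-12] → .  [on edge]
    (3,9)@(7, 19): e=[48,0,-36] → .  [on edge]
    (2,10)@(5, 21): e=[72,0,-60] → .  [on edge]
    (1,11)@(3, 23): e=[96,0,-84] → .  [on edge]
  covered (1 px):
    . . . . . . . . .
    . . . . . . . . .
    . . . . . . . . .
    . . . . . . . . .
    . . . . . . . . .
    . . . . . . . . .
    . . . . . X . . .
    . . . . . . . . .
    . . . . . . . . .
    . . . . . . . . .
    . . . . . . . . .
    . . . . . . . . .

Result: 26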